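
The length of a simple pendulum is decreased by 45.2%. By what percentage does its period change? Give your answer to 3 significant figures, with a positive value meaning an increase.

T ∝ √L, so T'/T = √(0.5480) = 0.7403.
Percentage change in T = (0.7403 − 1) × 100% = -26.0%.

-26.0%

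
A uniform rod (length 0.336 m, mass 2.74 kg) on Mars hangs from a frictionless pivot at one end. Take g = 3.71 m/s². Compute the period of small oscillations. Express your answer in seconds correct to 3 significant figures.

For a physical pendulum T = 2π√(I/(mgd)), with d = 0.1680 m from pivot to centre of mass.
I_cm = mL²/12 = 2.74 × 0.336²/12 = 0.02578 kg·m²; I = I_cm + md² = 0.02578 + 2.74 × 0.1680² = 0.1031 kg·m².
T = 2π√(0.1031/(2.74 × 3.71 × 0.1680)) = 1.54 s.

1.54 s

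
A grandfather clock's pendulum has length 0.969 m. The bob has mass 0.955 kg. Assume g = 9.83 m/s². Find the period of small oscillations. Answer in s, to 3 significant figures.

T = 2π√(L/g) = 2π√(0.969/9.83) = 2π × 0.3140 = 1.97 s.

1.97 s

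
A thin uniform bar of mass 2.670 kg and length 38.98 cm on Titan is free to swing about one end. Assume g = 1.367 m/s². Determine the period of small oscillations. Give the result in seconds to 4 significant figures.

For a physical pendulum T = 2π√(I/(mgd)), with d = 0.19490 m from pivot to centre of mass.
I_cm = mL²/12 = 2.670 × 0.3898²/12 = 0.033808 kg·m²; I = I_cm + md² = 0.033808 + 2.670 × 0.19490² = 0.13523 kg·m².
T = 2π√(0.13523/(2.670 × 1.367 × 0.19490)) = 2.739 s.

2.739 s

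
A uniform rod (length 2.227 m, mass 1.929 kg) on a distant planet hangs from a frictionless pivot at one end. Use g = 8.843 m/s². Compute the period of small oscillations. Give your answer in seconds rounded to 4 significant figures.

2.575 s

For a physical pendulum T = 2π√(I/(mgd)), with d = 1.1135 m from pivot to centre of mass.
I_cm = mL²/12 = 1.929 × 2.227²/12 = 0.79724 kg·m²; I = I_cm + md² = 0.79724 + 1.929 × 1.1135² = 3.1890 kg·m².
T = 2π√(3.1890/(1.929 × 8.843 × 1.1135)) = 2.575 s.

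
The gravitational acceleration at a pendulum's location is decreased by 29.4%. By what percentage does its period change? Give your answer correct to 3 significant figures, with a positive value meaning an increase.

T ∝ 1/√g, so T'/T = 1/√(0.7060) = 1.190.
Percentage change in T = (1.190 − 1) × 100% = 19.0%.

19.0%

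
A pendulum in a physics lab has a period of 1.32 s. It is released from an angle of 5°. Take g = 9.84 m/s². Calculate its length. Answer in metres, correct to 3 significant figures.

From T = 2π√(L/g), L = gT²/(4π²) = 9.84 × 1.320²/(4π²) = 0.434 m.

0.434 m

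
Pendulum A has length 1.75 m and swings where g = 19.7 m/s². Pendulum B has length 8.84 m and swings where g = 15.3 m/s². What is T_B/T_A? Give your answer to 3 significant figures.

2.55

T = 2π√(L/g), so T_B/T_A = √((L_B/g_B)/(L_A/g_A)) = √((8.84/15.3)/(1.75/19.7)) = 2.55.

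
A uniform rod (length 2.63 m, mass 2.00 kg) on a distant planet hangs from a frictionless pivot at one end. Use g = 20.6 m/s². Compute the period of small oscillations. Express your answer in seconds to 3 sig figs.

1.83 s

For a physical pendulum T = 2π√(I/(mgd)), with d = 1.315 m from pivot to centre of mass.
I_cm = mL²/12 = 2.00 × 2.63²/12 = 1.153 kg·m²; I = I_cm + md² = 1.153 + 2.00 × 1.315² = 4.611 kg·m².
T = 2π√(4.611/(2.00 × 20.6 × 1.315)) = 1.83 s.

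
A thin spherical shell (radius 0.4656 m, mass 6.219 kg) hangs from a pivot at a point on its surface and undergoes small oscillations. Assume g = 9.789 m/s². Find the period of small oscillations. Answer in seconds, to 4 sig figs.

1.769 s

I_cm = (2/3)mr² = 0.89878 kg·m². The pivot is at distance d = 0.4656 m from the centre of mass.
By the parallel-axis theorem, I = I_cm + md² = 0.89878 + 1.3482 = 2.2470 kg·m².
T = 2π√(I/(mgd)) = 2π√(2.2470/(6.219 × 9.789 × 0.4656)) = 1.769 s.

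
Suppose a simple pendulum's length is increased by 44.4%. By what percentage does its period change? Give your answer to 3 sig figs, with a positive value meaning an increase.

T ∝ √L, so T'/T = √(1.444) = 1.202.
Percentage change in T = (1.202 − 1) × 100% = 20.2%.

20.2%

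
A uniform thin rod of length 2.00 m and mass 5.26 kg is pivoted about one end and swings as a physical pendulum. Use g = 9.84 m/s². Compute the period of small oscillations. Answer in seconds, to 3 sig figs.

2.31 s

For a physical pendulum T = 2π√(I/(mgd)), with d = 1.000 m from pivot to centre of mass.
I_cm = mL²/12 = 5.26 × 2.00²/12 = 1.753 kg·m²; I = I_cm + md² = 1.753 + 5.26 × 1.000² = 7.013 kg·m².
T = 2π√(7.013/(5.26 × 9.84 × 1.000)) = 2.31 s.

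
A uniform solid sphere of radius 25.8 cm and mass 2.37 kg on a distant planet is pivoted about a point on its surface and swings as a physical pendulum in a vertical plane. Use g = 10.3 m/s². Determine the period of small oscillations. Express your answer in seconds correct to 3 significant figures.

I_cm = (2/5)mr² = 0.06310 kg·m². The pivot is at distance d = 0.258 m from the centre of mass.
By the parallel-axis theorem, I = I_cm + md² = 0.06310 + 0.1578 = 0.2209 kg·m².
T = 2π√(I/(mgd)) = 2π√(0.2209/(2.37 × 10.3 × 0.258)) = 1.18 s.

1.18 s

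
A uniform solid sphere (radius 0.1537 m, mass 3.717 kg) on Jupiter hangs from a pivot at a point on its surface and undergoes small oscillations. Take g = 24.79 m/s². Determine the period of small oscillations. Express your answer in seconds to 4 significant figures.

I_cm = (2/5)mr² = 0.035124 kg·m². The pivot is at distance d = 0.1537 m from the centre of mass.
By the parallel-axis theorem, I = I_cm + md² = 0.035124 + 0.087809 = 0.12293 kg·m².
T = 2π√(I/(mgd)) = 2π√(0.12293/(3.717 × 24.79 × 0.1537)) = 0.5854 s.

0.5854 s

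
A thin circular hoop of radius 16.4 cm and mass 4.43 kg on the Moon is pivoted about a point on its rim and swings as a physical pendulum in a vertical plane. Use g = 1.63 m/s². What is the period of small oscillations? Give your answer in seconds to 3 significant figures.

I_cm = mr² = 0.1191 kg·m². The pivot is at distance d = 0.164 m from the centre of mass.
By the parallel-axis theorem, I = I_cm + md² = 0.1191 + 0.1191 = 0.2383 kg·m².
T = 2π√(I/(mgd)) = 2π√(0.2383/(4.43 × 1.63 × 0.164)) = 2.82 s.

2.82 s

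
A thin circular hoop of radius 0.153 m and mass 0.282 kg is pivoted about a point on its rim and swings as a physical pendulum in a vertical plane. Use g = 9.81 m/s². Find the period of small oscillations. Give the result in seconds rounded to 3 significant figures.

1.11 s

I_cm = mr² = 0.006601 kg·m². The pivot is at distance d = 0.153 m from the centre of mass.
By the parallel-axis theorem, I = I_cm + md² = 0.006601 + 0.006601 = 0.01320 kg·m².
T = 2π√(I/(mgd)) = 2π√(0.01320/(0.282 × 9.81 × 0.153)) = 1.11 s.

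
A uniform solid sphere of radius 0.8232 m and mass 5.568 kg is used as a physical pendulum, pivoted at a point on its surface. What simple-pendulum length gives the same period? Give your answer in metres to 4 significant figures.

The equivalent simple-pendulum length is L_eq = I/(md), where I is about the pivot and d = 0.82320 m.
I_cm = (2/5)mR² = 1.5093 kg·m², so I = I_cm + md² = 1.5093 + 3.7732 = 5.2825 kg·m².
L_eq = 5.2825/(5.568 × 0.82320) = 1.152 m.

1.152 m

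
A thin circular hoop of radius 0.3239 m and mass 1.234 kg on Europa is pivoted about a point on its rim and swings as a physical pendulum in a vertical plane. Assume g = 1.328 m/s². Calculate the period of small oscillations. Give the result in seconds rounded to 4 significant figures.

I_cm = mr² = 0.12946 kg·m². The pivot is at distance d = 0.3239 m from the centre of mass.
By the parallel-axis theorem, I = I_cm + md² = 0.12946 + 0.12946 = 0.25892 kg·m².
T = 2π√(I/(mgd)) = 2π√(0.25892/(1.234 × 1.328 × 0.3239)) = 4.388 s.

4.388 s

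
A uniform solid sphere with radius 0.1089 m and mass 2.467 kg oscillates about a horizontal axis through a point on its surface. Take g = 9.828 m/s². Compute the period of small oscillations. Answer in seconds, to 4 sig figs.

0.7826 s

I_cm = (2/5)mr² = 0.011703 kg·m². The pivot is at distance d = 0.1089 m from the centre of mass.
By the parallel-axis theorem, I = I_cm + md² = 0.011703 + 0.029257 = 0.040959 kg·m².
T = 2π√(I/(mgd)) = 2π√(0.040959/(2.467 × 9.828 × 0.1089)) = 0.7826 s.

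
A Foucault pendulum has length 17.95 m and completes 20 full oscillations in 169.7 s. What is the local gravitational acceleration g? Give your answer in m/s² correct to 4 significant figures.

T = 169.7/20 = 8.4850 s.
From T = 2π√(L/g), g = 4π²L/T² = 4π² × 17.95/8.4850² = 9.843 m/s².

9.843 m/s²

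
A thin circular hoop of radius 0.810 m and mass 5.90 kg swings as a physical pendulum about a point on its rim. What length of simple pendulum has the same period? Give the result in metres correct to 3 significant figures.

The equivalent simple-pendulum length is L_eq = I/(md), where I is about the pivot and d = 0.8100 m.
I_cm = mR² = 3.871 kg·m², so I = I_cm + md² = 3.871 + 3.871 = 7.742 kg·m².
L_eq = 7.742/(5.90 × 0.8100) = 1.62 m.

1.62 m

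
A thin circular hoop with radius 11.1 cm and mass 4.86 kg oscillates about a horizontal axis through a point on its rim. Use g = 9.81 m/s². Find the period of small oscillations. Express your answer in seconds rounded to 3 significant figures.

I_cm = mr² = 0.05988 kg·m². The pivot is at distance d = 0.111 m from the centre of mass.
By the parallel-axis theorem, I = I_cm + md² = 0.05988 + 0.05988 = 0.1198 kg·m².
T = 2π√(I/(mgd)) = 2π√(0.1198/(4.86 × 9.81 × 0.111)) = 0.945 s.

0.945 s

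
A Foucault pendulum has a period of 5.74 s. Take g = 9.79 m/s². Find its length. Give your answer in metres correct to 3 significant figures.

From T = 2π√(L/g), L = gT²/(4π²) = 9.79 × 5.740²/(4π²) = 8.17 m.

8.17 m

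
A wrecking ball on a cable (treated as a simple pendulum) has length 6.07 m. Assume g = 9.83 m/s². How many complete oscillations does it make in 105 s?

T = 2π√(L/g) = 2π√(6.07/9.83) = 4.937 s.
Number of complete oscillations = ⌊105/4.937⌋ = ⌊21.27⌋ = 21.

21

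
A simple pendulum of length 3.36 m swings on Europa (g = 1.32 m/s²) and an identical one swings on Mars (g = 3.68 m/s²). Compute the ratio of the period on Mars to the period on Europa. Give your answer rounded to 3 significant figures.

0.599

T ∝ 1/√g, so T₂/T₁ = √(g₁/g₂) = √(1.32/3.68) = 0.599.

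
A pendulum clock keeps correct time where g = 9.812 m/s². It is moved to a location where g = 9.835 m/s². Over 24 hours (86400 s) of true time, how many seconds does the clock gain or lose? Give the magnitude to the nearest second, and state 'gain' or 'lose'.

The clock's period scales as T ∝ 1/√g, so T'/T = √(9.812/9.835) = 0.998830.
In 86400 s of true time the clock registers 86400/0.998830 = 86501.2 s, so it gains 101 s.

gain 101 s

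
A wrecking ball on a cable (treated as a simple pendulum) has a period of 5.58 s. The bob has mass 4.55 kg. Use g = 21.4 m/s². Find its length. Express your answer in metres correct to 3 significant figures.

16.9 m

From T = 2π√(L/g), L = gT²/(4π²) = 21.4 × 5.580²/(4π²) = 16.9 m.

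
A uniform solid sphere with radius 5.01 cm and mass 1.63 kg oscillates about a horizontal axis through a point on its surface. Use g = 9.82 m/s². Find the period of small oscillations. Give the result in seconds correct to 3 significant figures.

I_cm = (2/5)mr² = 0.001637 kg·m². The pivot is at distance d = 0.0501 m from the centre of mass.
By the parallel-axis theorem, I = I_cm + md² = 0.001637 + 0.004091 = 0.005728 kg·m².
T = 2π√(I/(mgd)) = 2π√(0.005728/(1.63 × 9.82 × 0.0501)) = 0.531 s.

0.531 s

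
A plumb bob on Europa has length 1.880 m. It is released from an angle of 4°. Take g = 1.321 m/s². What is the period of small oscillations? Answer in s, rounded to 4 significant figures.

T = 2π√(L/g) = 2π√(1.880/1.321) = 2π × 1.1930 = 7.496 s.

7.496 s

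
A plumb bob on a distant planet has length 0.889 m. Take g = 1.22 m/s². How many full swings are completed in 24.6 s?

T = 2π√(L/g) = 2π√(0.889/1.22) = 5.364 s.
Number of complete oscillations = ⌊24.6/5.364⌋ = ⌊4.587⌋ = 4.

4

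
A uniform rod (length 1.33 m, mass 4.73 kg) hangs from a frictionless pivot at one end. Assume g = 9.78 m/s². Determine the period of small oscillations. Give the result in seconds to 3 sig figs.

For a physical pendulum T = 2π√(I/(mgd)), with d = 0.6650 m from pivot to centre of mass.
I_cm = mL²/12 = 4.73 × 1.33²/12 = 0.6972 kg·m²; I = I_cm + md² = 0.6972 + 4.73 × 0.6650² = 2.789 kg·m².
T = 2π√(2.789/(4.73 × 9.78 × 0.6650)) = 1.89 s.

1.89 s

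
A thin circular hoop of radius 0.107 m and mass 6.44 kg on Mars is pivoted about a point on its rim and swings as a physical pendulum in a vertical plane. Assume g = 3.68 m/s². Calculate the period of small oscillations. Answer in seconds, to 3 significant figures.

I_cm = mr² = 0.07373 kg·m². The pivot is at distance d = 0.107 m from the centre of mass.
By the parallel-axis theorem, I = I_cm + md² = 0.07373 + 0.07373 = 0.1475 kg·m².
T = 2π√(I/(mgd)) = 2π√(0.1475/(6.44 × 3.68 × 0.107)) = 1.52 s.

1.52 s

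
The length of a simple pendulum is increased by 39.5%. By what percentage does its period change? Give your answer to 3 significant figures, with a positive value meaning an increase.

T ∝ √L, so T'/T = √(1.395) = 1.181.
Percentage change in T = (1.181 − 1) × 100% = 18.1%.

18.1%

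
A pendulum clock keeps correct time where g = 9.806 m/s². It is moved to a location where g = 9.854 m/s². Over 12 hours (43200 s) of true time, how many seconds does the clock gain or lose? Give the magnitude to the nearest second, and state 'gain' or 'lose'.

The clock's period scales as T ∝ 1/√g, so T'/T = √(9.806/9.854) = 0.997561.
In 43200 s of true time the clock registers 43200/0.997561 = 43305.6 s, so it gains 106 s.

gain 106 s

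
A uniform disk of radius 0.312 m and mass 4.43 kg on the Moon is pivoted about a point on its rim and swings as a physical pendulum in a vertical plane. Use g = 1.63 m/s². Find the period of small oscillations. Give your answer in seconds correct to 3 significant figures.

I_cm = ½mr² = 0.2156 kg·m². The pivot is at distance d = 0.312 m from the centre of mass.
By the parallel-axis theorem, I = I_cm + md² = 0.2156 + 0.4312 = 0.6469 kg·m².
T = 2π√(I/(mgd)) = 2π√(0.6469/(4.43 × 1.63 × 0.312)) = 3.37 s.

3.37 s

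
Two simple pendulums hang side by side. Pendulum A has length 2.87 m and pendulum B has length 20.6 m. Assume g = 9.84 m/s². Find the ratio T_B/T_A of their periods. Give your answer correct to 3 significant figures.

2.68

T ∝ √L, so T_B/T_A = √(L_B/L_A) = √(20.6/2.87) = 2.68.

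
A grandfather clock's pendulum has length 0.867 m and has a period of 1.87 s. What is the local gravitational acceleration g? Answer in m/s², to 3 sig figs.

From T = 2π√(L/g), g = 4π²L/T² = 4π² × 0.867/1.870² = 9.79 m/s².

9.79 m/s²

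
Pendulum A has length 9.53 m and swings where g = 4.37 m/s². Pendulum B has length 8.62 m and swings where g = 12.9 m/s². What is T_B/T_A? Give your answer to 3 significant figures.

T = 2π√(L/g), so T_B/T_A = √((L_B/g_B)/(L_A/g_A)) = √((8.62/12.9)/(9.53/4.37)) = 0.554.

0.554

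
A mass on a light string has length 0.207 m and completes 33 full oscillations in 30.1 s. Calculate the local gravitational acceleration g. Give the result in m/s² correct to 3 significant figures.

9.82 m/s²

T = 30.1/33 = 0.9121 s.
From T = 2π√(L/g), g = 4π²L/T² = 4π² × 0.207/0.9121² = 9.82 m/s².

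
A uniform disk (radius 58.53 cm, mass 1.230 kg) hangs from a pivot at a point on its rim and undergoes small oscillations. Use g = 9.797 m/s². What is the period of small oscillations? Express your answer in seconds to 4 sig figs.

1.881 s

I_cm = ½mr² = 0.21068 kg·m². The pivot is at distance d = 0.5853 m from the centre of mass.
By the parallel-axis theorem, I = I_cm + md² = 0.21068 + 0.42137 = 0.63205 kg·m².
T = 2π√(I/(mgd)) = 2π√(0.63205/(1.230 × 9.797 × 0.5853)) = 1.881 s.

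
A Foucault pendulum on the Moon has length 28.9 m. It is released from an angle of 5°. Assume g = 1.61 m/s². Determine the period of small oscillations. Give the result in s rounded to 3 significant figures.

26.6 s

T = 2π√(L/g) = 2π√(28.9/1.61) = 2π × 4.237 = 26.6 s.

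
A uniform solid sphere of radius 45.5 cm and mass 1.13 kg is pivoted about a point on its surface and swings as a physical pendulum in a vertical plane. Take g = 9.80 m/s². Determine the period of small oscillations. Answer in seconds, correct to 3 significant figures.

I_cm = (2/5)mr² = 0.09358 kg·m². The pivot is at distance d = 0.455 m from the centre of mass.
By the parallel-axis theorem, I = I_cm + md² = 0.09358 + 0.2339 = 0.3275 kg·m².
T = 2π√(I/(mgd)) = 2π√(0.3275/(1.13 × 9.80 × 0.455)) = 1.60 s.

1.60 s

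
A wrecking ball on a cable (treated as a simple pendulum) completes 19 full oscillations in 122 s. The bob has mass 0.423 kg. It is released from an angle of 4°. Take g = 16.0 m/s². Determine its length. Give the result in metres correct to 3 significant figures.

T = 122/19 = 6.421 s.
From T = 2π√(L/g), L = gT²/(4π²) = 16.0 × 6.421²/(4π²) = 16.7 m.

16.7 m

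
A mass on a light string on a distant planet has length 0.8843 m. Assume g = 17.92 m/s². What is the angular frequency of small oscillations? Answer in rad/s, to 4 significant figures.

4.502 rad/s

ω = √(g/L) = √(17.92/0.8843) = 4.502 rad/s.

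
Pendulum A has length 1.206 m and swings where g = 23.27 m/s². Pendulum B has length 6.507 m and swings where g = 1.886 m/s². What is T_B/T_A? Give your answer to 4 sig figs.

8.159

T = 2π√(L/g), so T_B/T_A = √((L_B/g_B)/(L_A/g_A)) = √((6.507/1.886)/(1.206/23.27)) = 8.159.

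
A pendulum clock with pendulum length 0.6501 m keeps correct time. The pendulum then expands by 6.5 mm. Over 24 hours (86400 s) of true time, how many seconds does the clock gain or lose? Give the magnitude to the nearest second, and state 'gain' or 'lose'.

T ∝ √L, so T'/T = √(0.65660/0.6501) = 1.00499.
In 86400 s of true time the clock registers 86400/1.00499 = 85971.3 s, so it loses 429 s.

lose 429 s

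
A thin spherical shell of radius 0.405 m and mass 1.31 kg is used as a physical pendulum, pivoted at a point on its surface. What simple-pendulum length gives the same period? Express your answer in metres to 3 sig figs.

The equivalent simple-pendulum length is L_eq = I/(md), where I is about the pivot and d = 0.4050 m.
I_cm = (2/3)mR² = 0.1432 kg·m², so I = I_cm + md² = 0.1432 + 0.2149 = 0.3581 kg·m².
L_eq = 0.3581/(1.31 × 0.4050) = 0.675 m.

0.675 m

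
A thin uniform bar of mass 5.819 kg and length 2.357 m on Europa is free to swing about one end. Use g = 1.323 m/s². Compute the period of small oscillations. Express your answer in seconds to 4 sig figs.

For a physical pendulum T = 2π√(I/(mgd)), with d = 1.1785 m from pivot to centre of mass.
I_cm = mL²/12 = 5.819 × 2.357²/12 = 2.6939 kg·m²; I = I_cm + md² = 2.6939 + 5.819 × 1.1785² = 10.776 kg·m².
T = 2π√(10.776/(5.819 × 1.323 × 1.1785)) = 6.848 s.

6.848 s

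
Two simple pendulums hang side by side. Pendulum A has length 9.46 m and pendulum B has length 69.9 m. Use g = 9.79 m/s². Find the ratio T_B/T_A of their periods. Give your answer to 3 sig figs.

2.72

T ∝ √L, so T_B/T_A = √(L_B/L_A) = √(69.9/9.46) = 2.72.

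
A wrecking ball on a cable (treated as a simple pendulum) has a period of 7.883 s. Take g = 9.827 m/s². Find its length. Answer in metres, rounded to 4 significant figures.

15.47 m

From T = 2π√(L/g), L = gT²/(4π²) = 9.827 × 7.8830²/(4π²) = 15.47 m.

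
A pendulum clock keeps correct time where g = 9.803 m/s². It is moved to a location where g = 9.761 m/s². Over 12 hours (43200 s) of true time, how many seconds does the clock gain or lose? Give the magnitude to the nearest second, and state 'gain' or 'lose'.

lose 93 s

The clock's period scales as T ∝ 1/√g, so T'/T = √(9.803/9.761) = 1.00215.
In 43200 s of true time the clock registers 43200/1.00215 = 43107.4 s, so it loses 93 s.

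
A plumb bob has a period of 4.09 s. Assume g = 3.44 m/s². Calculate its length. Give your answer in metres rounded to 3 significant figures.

From T = 2π√(L/g), L = gT²/(4π²) = 3.44 × 4.090²/(4π²) = 1.46 m.

1.46 m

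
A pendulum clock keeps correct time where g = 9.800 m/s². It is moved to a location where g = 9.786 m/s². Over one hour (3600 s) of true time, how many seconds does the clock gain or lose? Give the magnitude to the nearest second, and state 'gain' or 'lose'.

The clock's period scales as T ∝ 1/√g, so T'/T = √(9.800/9.786) = 1.00072.
In 3600 s of true time the clock registers 3600/1.00072 = 3597.4 s, so it loses 3 s.

lose 3 s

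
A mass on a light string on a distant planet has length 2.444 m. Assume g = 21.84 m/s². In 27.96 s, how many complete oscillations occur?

13

T = 2π√(L/g) = 2π√(2.444/21.84) = 2.1019 s.
Number of complete oscillations = ⌊27.96/2.1019⌋ = ⌊13.302⌋ = 13.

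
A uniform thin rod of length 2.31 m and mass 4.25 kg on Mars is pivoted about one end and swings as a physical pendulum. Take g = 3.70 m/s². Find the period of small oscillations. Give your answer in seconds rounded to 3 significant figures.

For a physical pendulum T = 2π√(I/(mgd)), with d = 1.155 m from pivot to centre of mass.
I_cm = mL²/12 = 4.25 × 2.31²/12 = 1.890 kg·m²; I = I_cm + md² = 1.890 + 4.25 × 1.155² = 7.559 kg·m².
T = 2π√(7.559/(4.25 × 3.70 × 1.155)) = 4.05 s.

4.05 s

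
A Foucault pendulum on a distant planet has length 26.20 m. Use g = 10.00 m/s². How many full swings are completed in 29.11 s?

2

T = 2π√(L/g) = 2π√(26.20/10.00) = 10.170 s.
Number of complete oscillations = ⌊29.11/10.170⌋ = ⌊2.8623⌋ = 2.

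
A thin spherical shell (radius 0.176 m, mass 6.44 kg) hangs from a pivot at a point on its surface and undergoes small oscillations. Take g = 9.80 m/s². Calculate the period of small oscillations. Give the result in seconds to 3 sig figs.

I_cm = (2/3)mr² = 0.1330 kg·m². The pivot is at distance d = 0.176 m from the centre of mass.
By the parallel-axis theorem, I = I_cm + md² = 0.1330 + 0.1995 = 0.3325 kg·m².
T = 2π√(I/(mgd)) = 2π√(0.3325/(6.44 × 9.80 × 0.176)) = 1.09 s.

1.09 s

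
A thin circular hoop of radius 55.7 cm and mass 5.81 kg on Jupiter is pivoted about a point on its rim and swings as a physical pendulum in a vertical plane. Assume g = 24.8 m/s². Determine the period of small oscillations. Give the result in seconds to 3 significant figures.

I_cm = mr² = 1.803 kg·m². The pivot is at distance d = 0.557 m from the centre of mass.
By the parallel-axis theorem, I = I_cm + md² = 1.803 + 1.803 = 3.605 kg·m².
T = 2π√(I/(mgd)) = 2π√(3.605/(5.81 × 24.8 × 0.557)) = 1.33 s.

1.33 s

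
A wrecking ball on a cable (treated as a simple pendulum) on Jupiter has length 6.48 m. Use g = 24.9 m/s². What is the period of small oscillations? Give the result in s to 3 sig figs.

3.21 s

T = 2π√(L/g) = 2π√(6.48/24.9) = 2π × 0.5101 = 3.21 s.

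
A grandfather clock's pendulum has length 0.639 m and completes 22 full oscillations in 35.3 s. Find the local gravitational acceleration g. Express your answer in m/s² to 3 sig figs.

T = 35.3/22 = 1.605 s.
From T = 2π√(L/g), g = 4π²L/T² = 4π² × 0.639/1.605² = 9.80 m/s².

9.80 m/s²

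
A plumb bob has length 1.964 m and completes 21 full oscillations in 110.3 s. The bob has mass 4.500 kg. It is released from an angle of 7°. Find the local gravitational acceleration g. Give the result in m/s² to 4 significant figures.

T = 110.3/21 = 5.2524 s.
From T = 2π√(L/g), g = 4π²L/T² = 4π² × 1.964/5.2524² = 2.811 m/s².

2.811 m/s²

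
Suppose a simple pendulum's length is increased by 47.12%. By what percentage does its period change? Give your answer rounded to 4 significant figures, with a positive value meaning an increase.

21.29%

T ∝ √L, so T'/T = √(1.4712) = 1.2129.
Percentage change in T = (1.2129 − 1) × 100% = 21.29%.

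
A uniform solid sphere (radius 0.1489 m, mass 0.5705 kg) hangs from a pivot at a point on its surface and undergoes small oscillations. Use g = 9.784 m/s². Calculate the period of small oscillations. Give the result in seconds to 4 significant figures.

0.9171 s

I_cm = (2/5)mr² = 0.0050595 kg·m². The pivot is at distance d = 0.1489 m from the centre of mass.
By the parallel-axis theorem, I = I_cm + md² = 0.0050595 + 0.012649 = 0.017708 kg·m².
T = 2π√(I/(mgd)) = 2π√(0.017708/(0.5705 × 9.784 × 0.1489)) = 0.9171 s.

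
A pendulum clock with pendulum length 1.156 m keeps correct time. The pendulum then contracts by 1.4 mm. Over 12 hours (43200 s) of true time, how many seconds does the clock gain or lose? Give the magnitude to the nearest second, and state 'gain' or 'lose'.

T ∝ √L, so T'/T = √(1.15460/1.156) = 0.999394.
In 43200 s of true time the clock registers 43200/0.999394 = 43226.2 s, so it gains 26 s.

gain 26 s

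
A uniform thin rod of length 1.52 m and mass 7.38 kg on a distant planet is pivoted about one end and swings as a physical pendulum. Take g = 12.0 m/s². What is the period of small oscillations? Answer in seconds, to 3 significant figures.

For a physical pendulum T = 2π√(I/(mgd)), with d = 0.7600 m from pivot to centre of mass.
I_cm = mL²/12 = 7.38 × 1.52²/12 = 1.421 kg·m²; I = I_cm + md² = 1.421 + 7.38 × 0.7600² = 5.684 kg·m².
T = 2π√(5.684/(7.38 × 12.0 × 0.7600)) = 1.83 s.

1.83 s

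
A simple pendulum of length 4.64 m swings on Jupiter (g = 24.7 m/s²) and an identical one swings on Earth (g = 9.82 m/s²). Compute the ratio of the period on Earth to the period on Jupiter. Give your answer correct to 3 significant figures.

1.59

T ∝ 1/√g, so T₂/T₁ = √(g₁/g₂) = √(24.7/9.82) = 1.59.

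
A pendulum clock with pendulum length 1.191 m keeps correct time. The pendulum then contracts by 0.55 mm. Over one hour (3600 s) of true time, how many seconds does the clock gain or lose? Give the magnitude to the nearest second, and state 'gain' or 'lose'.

gain 1 s

T ∝ √L, so T'/T = √(1.19045/1.191) = 0.999769.
In 3600 s of true time the clock registers 3600/0.999769 = 3600.8 s, so it gains 1 s.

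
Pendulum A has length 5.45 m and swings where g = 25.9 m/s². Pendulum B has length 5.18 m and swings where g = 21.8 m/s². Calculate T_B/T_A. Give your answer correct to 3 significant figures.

T = 2π√(L/g), so T_B/T_A = √((L_B/g_B)/(L_A/g_A)) = √((5.18/21.8)/(5.45/25.9)) = 1.06.

1.06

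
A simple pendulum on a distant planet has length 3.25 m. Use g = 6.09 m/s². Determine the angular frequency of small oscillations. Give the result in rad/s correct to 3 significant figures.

1.37 rad/s

ω = √(g/L) = √(6.09/3.25) = 1.37 rad/s.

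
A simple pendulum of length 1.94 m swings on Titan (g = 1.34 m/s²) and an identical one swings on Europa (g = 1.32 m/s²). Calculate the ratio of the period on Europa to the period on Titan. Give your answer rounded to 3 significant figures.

T ∝ 1/√g, so T₂/T₁ = √(g₁/g₂) = √(1.34/1.32) = 1.01.

1.01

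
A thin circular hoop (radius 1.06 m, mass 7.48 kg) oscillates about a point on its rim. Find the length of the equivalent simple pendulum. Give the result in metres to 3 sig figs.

The equivalent simple-pendulum length is L_eq = I/(md), where I is about the pivot and d = 1.060 m.
I_cm = mR² = 8.405 kg·m², so I = I_cm + md² = 8.405 + 8.405 = 16.81 kg·m².
L_eq = 16.81/(7.48 × 1.060) = 2.12 m.

2.12 m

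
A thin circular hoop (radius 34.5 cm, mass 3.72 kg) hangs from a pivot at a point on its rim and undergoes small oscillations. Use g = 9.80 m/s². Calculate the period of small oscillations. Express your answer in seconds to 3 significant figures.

1.67 s

I_cm = mr² = 0.4428 kg·m². The pivot is at distance d = 0.345 m from the centre of mass.
By the parallel-axis theorem, I = I_cm + md² = 0.4428 + 0.4428 = 0.8855 kg·m².
T = 2π√(I/(mgd)) = 2π√(0.8855/(3.72 × 9.80 × 0.345)) = 1.67 s.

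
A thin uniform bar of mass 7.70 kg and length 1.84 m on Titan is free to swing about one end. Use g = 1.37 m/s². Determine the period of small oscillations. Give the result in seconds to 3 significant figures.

5.95 s

For a physical pendulum T = 2π√(I/(mgd)), with d = 0.9200 m from pivot to centre of mass.
I_cm = mL²/12 = 7.70 × 1.84²/12 = 2.172 kg·m²; I = I_cm + md² = 2.172 + 7.70 × 0.9200² = 8.690 kg·m².
T = 2π√(8.690/(7.70 × 1.37 × 0.9200)) = 5.95 s.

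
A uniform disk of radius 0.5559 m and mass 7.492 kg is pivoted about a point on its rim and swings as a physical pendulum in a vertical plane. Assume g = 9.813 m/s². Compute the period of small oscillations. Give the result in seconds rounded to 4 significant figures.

I_cm = ½mr² = 1.1576 kg·m². The pivot is at distance d = 0.5559 m from the centre of mass.
By the parallel-axis theorem, I = I_cm + md² = 1.1576 + 2.3152 = 3.4728 kg·m².
T = 2π√(I/(mgd)) = 2π√(3.4728/(7.492 × 9.813 × 0.5559)) = 1.832 s.

1.832 s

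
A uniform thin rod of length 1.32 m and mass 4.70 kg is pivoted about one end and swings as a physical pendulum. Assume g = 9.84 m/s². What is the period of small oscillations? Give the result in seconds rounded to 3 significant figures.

1.88 s

For a physical pendulum T = 2π√(I/(mgd)), with d = 0.6600 m from pivot to centre of mass.
I_cm = mL²/12 = 4.70 × 1.32²/12 = 0.6824 kg·m²; I = I_cm + md² = 0.6824 + 4.70 × 0.6600² = 2.730 kg·m².
T = 2π√(2.730/(4.70 × 9.84 × 0.6600)) = 1.88 s.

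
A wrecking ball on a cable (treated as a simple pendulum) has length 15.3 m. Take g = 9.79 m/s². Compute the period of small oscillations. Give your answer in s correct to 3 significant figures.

7.85 s

T = 2π√(L/g) = 2π√(15.3/9.79) = 2π × 1.250 = 7.85 s.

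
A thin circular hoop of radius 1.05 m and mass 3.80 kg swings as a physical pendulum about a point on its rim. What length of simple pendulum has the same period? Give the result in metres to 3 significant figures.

The equivalent simple-pendulum length is L_eq = I/(md), where I is about the pivot and d = 1.050 m.
I_cm = mR² = 4.189 kg·m², so I = I_cm + md² = 4.189 + 4.189 = 8.379 kg·m².
L_eq = 8.379/(3.80 × 1.050) = 2.10 m.

2.10 m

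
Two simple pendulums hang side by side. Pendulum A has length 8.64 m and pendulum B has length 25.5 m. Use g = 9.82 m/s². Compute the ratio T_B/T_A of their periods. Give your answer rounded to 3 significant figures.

T ∝ √L, so T_B/T_A = √(L_B/L_A) = √(25.5/8.64) = 1.72.

1.72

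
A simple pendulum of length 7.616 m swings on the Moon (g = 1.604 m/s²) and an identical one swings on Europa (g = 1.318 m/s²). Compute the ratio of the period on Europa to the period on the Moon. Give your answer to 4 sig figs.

T ∝ 1/√g, so T₂/T₁ = √(g₁/g₂) = √(1.604/1.318) = 1.103.

1.103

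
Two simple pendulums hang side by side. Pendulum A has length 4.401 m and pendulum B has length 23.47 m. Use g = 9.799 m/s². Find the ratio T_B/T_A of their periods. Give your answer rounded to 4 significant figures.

2.309

T ∝ √L, so T_B/T_A = √(L_B/L_A) = √(23.47/4.401) = 2.309.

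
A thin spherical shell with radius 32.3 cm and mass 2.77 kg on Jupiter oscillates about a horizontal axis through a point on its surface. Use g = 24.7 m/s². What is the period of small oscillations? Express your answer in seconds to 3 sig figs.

I_cm = (2/3)mr² = 0.1927 kg·m². The pivot is at distance d = 0.323 m from the centre of mass.
By the parallel-axis theorem, I = I_cm + md² = 0.1927 + 0.2890 = 0.4817 kg·m².
T = 2π√(I/(mgd)) = 2π√(0.4817/(2.77 × 24.7 × 0.323)) = 0.928 s.

0.928 s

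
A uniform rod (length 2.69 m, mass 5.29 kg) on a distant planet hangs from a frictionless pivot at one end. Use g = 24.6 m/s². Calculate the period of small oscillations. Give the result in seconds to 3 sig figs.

For a physical pendulum T = 2π√(I/(mgd)), with d = 1.345 m from pivot to centre of mass.
I_cm = mL²/12 = 5.29 × 2.69²/12 = 3.190 kg·m²; I = I_cm + md² = 3.190 + 5.29 × 1.345² = 12.76 kg·m².
T = 2π√(12.76/(5.29 × 24.6 × 1.345)) = 1.70 s.

1.70 s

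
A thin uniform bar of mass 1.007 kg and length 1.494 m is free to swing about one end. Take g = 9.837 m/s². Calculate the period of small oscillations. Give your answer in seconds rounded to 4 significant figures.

For a physical pendulum T = 2π√(I/(mgd)), with d = 0.74700 m from pivot to centre of mass.
I_cm = mL²/12 = 1.007 × 1.494²/12 = 0.18731 kg·m²; I = I_cm + md² = 0.18731 + 1.007 × 0.74700² = 0.74922 kg·m².
T = 2π√(0.74922/(1.007 × 9.837 × 0.74700)) = 1.999 s.

1.999 s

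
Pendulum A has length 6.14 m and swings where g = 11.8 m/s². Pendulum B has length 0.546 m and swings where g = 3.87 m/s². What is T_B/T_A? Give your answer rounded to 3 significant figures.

0.521

T = 2π√(L/g), so T_B/T_A = √((L_B/g_B)/(L_A/g_A)) = √((0.546/3.87)/(6.14/11.8)) = 0.521.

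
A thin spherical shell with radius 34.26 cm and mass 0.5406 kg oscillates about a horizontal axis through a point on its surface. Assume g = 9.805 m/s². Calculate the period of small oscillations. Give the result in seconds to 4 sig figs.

I_cm = (2/3)mr² = 0.042302 kg·m². The pivot is at distance d = 0.3426 m from the centre of mass.
By the parallel-axis theorem, I = I_cm + md² = 0.042302 + 0.063453 = 0.10575 kg·m².
T = 2π√(I/(mgd)) = 2π√(0.10575/(0.5406 × 9.805 × 0.3426)) = 1.516 s.

1.516 s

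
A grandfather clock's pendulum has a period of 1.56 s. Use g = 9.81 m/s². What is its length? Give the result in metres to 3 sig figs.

From T = 2π√(L/g), L = gT²/(4π²) = 9.81 × 1.560²/(4π²) = 0.605 m.

0.605 m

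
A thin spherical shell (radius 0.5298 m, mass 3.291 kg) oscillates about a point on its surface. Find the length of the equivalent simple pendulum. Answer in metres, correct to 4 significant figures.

0.8830 m

The equivalent simple-pendulum length is L_eq = I/(md), where I is about the pivot and d = 0.52980 m.
I_cm = (2/3)mR² = 0.61583 kg·m², so I = I_cm + md² = 0.61583 + 0.92374 = 1.5396 kg·m².
L_eq = 1.5396/(3.291 × 0.52980) = 0.8830 m.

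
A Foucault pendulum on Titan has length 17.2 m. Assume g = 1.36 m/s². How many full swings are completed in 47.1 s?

T = 2π√(L/g) = 2π√(17.2/1.36) = 22.34 s.
Number of complete oscillations = ⌊47.1/22.34⌋ = ⌊2.108⌋ = 2.

2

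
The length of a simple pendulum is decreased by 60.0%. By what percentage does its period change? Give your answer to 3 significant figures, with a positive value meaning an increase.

-36.8%

T ∝ √L, so T'/T = √(0.4000) = 0.6325.
Percentage change in T = (0.6325 − 1) × 100% = -36.8%.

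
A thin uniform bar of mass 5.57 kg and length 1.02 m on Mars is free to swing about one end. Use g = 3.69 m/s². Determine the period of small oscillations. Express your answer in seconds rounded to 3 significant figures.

2.70 s

For a physical pendulum T = 2π√(I/(mgd)), with d = 0.5100 m from pivot to centre of mass.
I_cm = mL²/12 = 5.57 × 1.02²/12 = 0.4829 kg·m²; I = I_cm + md² = 0.4829 + 5.57 × 0.5100² = 1.932 kg·m².
T = 2π√(1.932/(5.57 × 3.69 × 0.5100)) = 2.70 s.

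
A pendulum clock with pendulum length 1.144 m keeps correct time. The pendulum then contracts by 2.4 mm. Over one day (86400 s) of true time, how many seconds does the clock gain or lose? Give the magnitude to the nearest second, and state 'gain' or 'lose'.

T ∝ √L, so T'/T = √(1.14160/1.144) = 0.998950.
In 86400 s of true time the clock registers 86400/0.998950 = 86490.8 s, so it gains 91 s.

gain 91 s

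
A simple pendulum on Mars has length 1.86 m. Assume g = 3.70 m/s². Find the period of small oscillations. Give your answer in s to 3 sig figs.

T = 2π√(L/g) = 2π√(1.86/3.70) = 2π × 0.7090 = 4.45 s.

4.45 s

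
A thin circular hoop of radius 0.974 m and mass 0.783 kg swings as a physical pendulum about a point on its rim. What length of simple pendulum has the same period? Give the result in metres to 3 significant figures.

1.95 m

The equivalent simple-pendulum length is L_eq = I/(md), where I is about the pivot and d = 0.9740 m.
I_cm = mR² = 0.7428 kg·m², so I = I_cm + md² = 0.7428 + 0.7428 = 1.486 kg·m².
L_eq = 1.486/(0.783 × 0.9740) = 1.95 m.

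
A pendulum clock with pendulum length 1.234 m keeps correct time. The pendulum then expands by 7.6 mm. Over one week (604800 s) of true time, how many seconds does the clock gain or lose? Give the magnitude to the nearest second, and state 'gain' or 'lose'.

T ∝ √L, so T'/T = √(1.24160/1.234) = 1.00307.
In 604800 s of true time the clock registers 604800/1.00307 = 602946.1 s, so it loses 1854 s.

lose 1854 s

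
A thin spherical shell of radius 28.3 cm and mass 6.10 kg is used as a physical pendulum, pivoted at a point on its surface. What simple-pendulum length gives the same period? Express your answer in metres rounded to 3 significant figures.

The equivalent simple-pendulum length is L_eq = I/(md), where I is about the pivot and d = 0.2830 m.
I_cm = (2/3)mR² = 0.3257 kg·m², so I = I_cm + md² = 0.3257 + 0.4885 = 0.8142 kg·m².
L_eq = 0.8142/(6.10 × 0.2830) = 0.472 m.

0.472 m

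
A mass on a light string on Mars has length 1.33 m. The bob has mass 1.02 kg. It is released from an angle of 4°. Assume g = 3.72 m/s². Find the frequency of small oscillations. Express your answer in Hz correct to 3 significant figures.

T = 2π√(L/g) = 2π√(1.33/3.72) = 3.757 s, so f = 1/T = 0.266 Hz.

0.266 Hz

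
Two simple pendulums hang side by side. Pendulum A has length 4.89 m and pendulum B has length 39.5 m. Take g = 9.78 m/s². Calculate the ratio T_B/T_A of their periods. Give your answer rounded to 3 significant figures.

2.84

T ∝ √L, so T_B/T_A = √(L_B/L_A) = √(39.5/4.89) = 2.84.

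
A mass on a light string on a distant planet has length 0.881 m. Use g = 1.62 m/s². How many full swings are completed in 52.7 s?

T = 2π√(L/g) = 2π√(0.881/1.62) = 4.634 s.
Number of complete oscillations = ⌊52.7/4.634⌋ = ⌊11.37⌋ = 11.

11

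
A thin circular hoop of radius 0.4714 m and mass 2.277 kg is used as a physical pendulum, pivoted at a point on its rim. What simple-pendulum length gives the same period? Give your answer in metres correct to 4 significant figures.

The equivalent simple-pendulum length is L_eq = I/(md), where I is about the pivot and d = 0.47140 m.
I_cm = mR² = 0.50599 kg·m², so I = I_cm + md² = 0.50599 + 0.50599 = 1.0120 kg·m².
L_eq = 1.0120/(2.277 × 0.47140) = 0.9428 m.

0.9428 m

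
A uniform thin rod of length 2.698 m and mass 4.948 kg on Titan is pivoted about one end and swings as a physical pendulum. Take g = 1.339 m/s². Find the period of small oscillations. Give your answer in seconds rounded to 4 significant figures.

7.282 s

For a physical pendulum T = 2π√(I/(mgd)), with d = 1.3490 m from pivot to centre of mass.
I_cm = mL²/12 = 4.948 × 2.698²/12 = 3.0015 kg·m²; I = I_cm + md² = 3.0015 + 4.948 × 1.3490² = 12.006 kg·m².
T = 2π√(12.006/(4.948 × 1.339 × 1.3490)) = 7.282 s.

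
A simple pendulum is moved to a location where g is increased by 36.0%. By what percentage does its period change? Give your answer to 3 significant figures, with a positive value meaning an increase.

T ∝ 1/√g, so T'/T = 1/√(1.360) = 0.8575.
Percentage change in T = (0.8575 − 1) × 100% = -14.3%.

-14.3%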